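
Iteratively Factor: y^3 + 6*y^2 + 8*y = (y + 2)*(y^2 + 4*y) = (y + 2)*(y + 4)*(y)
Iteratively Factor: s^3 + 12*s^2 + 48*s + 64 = (s + 4)*(s^2 + 8*s + 16) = (s + 4)^2*(s + 4)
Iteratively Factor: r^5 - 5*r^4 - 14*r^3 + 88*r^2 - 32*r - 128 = (r + 1)*(r^4 - 6*r^3 - 8*r^2 + 96*r - 128) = (r - 4)*(r + 1)*(r^3 - 2*r^2 - 16*r + 32) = (r - 4)*(r - 2)*(r + 1)*(r^2 - 16) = (r - 4)^2*(r - 2)*(r + 1)*(r + 4)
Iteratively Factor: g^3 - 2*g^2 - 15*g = (g - 5)*(g^2 + 3*g) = g*(g - 5)*(g + 3)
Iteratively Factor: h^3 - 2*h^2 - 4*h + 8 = (h + 2)*(h^2 - 4*h + 4) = (h - 2)*(h + 2)*(h - 2)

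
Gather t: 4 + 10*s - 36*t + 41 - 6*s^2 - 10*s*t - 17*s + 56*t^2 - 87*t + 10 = -6*s^2 - 7*s + 56*t^2 + t*(-10*s - 123) + 55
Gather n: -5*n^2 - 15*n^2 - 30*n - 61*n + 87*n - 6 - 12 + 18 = -20*n^2 - 4*n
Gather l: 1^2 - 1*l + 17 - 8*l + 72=90 - 9*l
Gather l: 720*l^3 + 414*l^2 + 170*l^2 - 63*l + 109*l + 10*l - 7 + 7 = 720*l^3 + 584*l^2 + 56*l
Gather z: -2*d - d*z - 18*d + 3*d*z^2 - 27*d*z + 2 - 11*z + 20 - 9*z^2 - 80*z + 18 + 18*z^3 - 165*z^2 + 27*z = -20*d + 18*z^3 + z^2*(3*d - 174) + z*(-28*d - 64) + 40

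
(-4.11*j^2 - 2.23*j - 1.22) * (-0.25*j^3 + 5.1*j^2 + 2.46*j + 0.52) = 1.0275*j^5 - 20.4035*j^4 - 21.1786*j^3 - 13.845*j^2 - 4.1608*j - 0.6344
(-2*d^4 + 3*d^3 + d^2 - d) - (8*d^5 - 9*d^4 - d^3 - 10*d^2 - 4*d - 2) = -8*d^5 + 7*d^4 + 4*d^3 + 11*d^2 + 3*d + 2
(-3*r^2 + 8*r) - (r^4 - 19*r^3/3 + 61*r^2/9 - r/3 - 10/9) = -r^4 + 19*r^3/3 - 88*r^2/9 + 25*r/3 + 10/9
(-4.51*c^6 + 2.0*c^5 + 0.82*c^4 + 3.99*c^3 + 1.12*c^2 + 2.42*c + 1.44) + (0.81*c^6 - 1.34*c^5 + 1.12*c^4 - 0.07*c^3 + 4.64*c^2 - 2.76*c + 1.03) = -3.7*c^6 + 0.66*c^5 + 1.94*c^4 + 3.92*c^3 + 5.76*c^2 - 0.34*c + 2.47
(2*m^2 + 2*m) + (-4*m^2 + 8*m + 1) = -2*m^2 + 10*m + 1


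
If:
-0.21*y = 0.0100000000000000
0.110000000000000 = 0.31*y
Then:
No Solution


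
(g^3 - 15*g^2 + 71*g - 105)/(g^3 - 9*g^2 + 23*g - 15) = (g - 7)/(g - 1)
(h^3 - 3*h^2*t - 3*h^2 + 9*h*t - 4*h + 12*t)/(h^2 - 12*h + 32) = (h^2 - 3*h*t + h - 3*t)/(h - 8)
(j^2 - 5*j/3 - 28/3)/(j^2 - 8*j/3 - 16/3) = (3*j + 7)/(3*j + 4)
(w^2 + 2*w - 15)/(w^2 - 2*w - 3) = (w + 5)/(w + 1)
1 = 1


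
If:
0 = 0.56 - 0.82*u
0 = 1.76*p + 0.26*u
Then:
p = -0.10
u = 0.68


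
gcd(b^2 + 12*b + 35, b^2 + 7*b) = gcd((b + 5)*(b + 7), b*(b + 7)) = b + 7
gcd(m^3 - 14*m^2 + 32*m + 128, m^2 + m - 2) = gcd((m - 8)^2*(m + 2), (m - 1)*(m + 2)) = m + 2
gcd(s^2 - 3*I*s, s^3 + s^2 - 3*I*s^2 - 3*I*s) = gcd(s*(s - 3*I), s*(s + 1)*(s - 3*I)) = s^2 - 3*I*s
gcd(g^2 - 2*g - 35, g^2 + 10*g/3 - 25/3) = g + 5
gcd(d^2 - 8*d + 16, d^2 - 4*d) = d - 4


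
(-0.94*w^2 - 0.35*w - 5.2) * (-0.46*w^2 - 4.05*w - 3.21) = 0.4324*w^4 + 3.968*w^3 + 6.8269*w^2 + 22.1835*w + 16.692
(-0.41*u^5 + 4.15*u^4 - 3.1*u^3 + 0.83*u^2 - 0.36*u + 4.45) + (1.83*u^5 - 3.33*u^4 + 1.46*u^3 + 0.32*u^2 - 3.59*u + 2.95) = 1.42*u^5 + 0.82*u^4 - 1.64*u^3 + 1.15*u^2 - 3.95*u + 7.4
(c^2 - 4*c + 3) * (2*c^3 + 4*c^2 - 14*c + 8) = 2*c^5 - 4*c^4 - 24*c^3 + 76*c^2 - 74*c + 24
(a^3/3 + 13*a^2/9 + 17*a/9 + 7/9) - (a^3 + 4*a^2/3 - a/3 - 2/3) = -2*a^3/3 + a^2/9 + 20*a/9 + 13/9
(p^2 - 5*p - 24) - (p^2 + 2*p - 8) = -7*p - 16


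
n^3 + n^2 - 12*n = n*(n - 3)*(n + 4)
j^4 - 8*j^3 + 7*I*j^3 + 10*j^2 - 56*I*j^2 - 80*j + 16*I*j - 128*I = (j - 8)*(j - 2*I)*(j + I)*(j + 8*I)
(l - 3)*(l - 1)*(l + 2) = l^3 - 2*l^2 - 5*l + 6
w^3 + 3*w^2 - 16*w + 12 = (w - 2)*(w - 1)*(w + 6)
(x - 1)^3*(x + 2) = x^4 - x^3 - 3*x^2 + 5*x - 2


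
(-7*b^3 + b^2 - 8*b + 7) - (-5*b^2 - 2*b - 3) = -7*b^3 + 6*b^2 - 6*b + 10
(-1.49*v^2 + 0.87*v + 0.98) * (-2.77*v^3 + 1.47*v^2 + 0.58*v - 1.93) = 4.1273*v^5 - 4.6002*v^4 - 2.2999*v^3 + 4.8209*v^2 - 1.1107*v - 1.8914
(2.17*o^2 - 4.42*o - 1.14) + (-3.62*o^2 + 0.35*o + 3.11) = -1.45*o^2 - 4.07*o + 1.97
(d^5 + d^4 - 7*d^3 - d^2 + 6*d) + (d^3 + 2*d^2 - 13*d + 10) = d^5 + d^4 - 6*d^3 + d^2 - 7*d + 10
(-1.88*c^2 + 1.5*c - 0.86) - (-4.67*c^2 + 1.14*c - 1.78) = 2.79*c^2 + 0.36*c + 0.92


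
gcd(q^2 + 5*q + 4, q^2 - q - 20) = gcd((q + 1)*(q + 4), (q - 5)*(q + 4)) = q + 4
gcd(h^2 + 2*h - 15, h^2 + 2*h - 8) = 1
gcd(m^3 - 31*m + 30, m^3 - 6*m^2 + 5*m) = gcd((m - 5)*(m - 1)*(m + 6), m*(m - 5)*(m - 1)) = m^2 - 6*m + 5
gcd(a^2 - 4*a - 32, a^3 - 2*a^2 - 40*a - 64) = a^2 - 4*a - 32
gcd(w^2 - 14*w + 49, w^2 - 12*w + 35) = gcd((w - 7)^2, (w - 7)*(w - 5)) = w - 7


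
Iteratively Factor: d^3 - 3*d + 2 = (d + 2)*(d^2 - 2*d + 1) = (d - 1)*(d + 2)*(d - 1)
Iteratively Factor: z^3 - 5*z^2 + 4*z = (z - 1)*(z^2 - 4*z) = (z - 4)*(z - 1)*(z)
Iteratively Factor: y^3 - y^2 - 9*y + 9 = (y - 3)*(y^2 + 2*y - 3) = (y - 3)*(y - 1)*(y + 3)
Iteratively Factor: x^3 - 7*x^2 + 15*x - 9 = (x - 3)*(x^2 - 4*x + 3) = (x - 3)^2*(x - 1)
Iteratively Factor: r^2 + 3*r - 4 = (r + 4)*(r - 1)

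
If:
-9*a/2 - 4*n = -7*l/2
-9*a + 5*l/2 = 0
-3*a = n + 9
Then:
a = -120/67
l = -432/67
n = -243/67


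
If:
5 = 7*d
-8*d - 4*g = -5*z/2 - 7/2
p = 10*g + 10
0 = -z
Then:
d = 5/7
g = -31/56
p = 125/28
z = 0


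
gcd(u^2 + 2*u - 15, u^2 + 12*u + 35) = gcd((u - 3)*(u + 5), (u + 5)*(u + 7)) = u + 5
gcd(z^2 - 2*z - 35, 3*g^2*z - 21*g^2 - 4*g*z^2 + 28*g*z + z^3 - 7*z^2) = z - 7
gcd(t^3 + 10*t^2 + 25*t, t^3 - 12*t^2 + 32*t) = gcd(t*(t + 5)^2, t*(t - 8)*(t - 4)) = t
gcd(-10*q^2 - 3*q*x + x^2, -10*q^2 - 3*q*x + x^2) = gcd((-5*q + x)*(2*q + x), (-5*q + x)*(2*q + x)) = -10*q^2 - 3*q*x + x^2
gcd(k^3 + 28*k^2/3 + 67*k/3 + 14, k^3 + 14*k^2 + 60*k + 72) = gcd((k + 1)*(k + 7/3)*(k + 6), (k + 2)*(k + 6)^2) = k + 6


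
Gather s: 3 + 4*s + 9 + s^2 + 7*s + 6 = s^2 + 11*s + 18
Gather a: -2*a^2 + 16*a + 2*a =-2*a^2 + 18*a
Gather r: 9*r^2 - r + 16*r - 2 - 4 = 9*r^2 + 15*r - 6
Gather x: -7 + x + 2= x - 5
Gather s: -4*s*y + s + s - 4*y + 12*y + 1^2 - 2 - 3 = s*(2 - 4*y) + 8*y - 4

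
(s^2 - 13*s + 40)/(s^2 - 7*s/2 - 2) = 2*(-s^2 + 13*s - 40)/(-2*s^2 + 7*s + 4)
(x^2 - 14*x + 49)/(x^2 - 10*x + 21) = (x - 7)/(x - 3)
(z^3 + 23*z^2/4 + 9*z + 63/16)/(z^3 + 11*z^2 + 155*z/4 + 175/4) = (8*z^2 + 18*z + 9)/(4*(2*z^2 + 15*z + 25))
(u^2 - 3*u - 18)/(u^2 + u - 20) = (u^2 - 3*u - 18)/(u^2 + u - 20)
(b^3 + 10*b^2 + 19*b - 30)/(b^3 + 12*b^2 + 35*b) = (b^2 + 5*b - 6)/(b*(b + 7))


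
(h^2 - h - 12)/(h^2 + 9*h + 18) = (h - 4)/(h + 6)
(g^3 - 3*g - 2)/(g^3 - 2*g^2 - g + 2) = (g + 1)/(g - 1)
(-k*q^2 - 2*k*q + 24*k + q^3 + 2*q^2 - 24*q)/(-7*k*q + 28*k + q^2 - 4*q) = (-k*q - 6*k + q^2 + 6*q)/(-7*k + q)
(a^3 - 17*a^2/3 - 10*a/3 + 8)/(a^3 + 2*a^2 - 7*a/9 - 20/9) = 3*(a - 6)/(3*a + 5)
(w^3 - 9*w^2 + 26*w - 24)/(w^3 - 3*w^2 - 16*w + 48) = (w - 2)/(w + 4)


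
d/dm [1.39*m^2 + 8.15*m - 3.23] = 2.78*m + 8.15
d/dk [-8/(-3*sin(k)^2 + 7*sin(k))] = 8*(7 - 6*sin(k))*cos(k)/((3*sin(k) - 7)^2*sin(k)^2)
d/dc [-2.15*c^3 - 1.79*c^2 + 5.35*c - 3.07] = -6.45*c^2 - 3.58*c + 5.35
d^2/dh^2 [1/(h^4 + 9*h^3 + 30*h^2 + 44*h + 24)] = 2*(10*h^2 + 55*h + 76)/(h^8 + 19*h^7 + 157*h^6 + 737*h^5 + 2150*h^4 + 3992*h^3 + 4608*h^2 + 3024*h + 864)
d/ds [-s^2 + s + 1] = 1 - 2*s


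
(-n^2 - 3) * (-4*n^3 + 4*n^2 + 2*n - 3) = 4*n^5 - 4*n^4 + 10*n^3 - 9*n^2 - 6*n + 9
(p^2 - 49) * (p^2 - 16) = p^4 - 65*p^2 + 784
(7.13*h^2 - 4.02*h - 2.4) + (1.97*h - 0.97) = 7.13*h^2 - 2.05*h - 3.37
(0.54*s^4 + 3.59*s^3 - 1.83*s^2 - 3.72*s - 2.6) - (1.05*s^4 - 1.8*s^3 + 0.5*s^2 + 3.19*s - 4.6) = -0.51*s^4 + 5.39*s^3 - 2.33*s^2 - 6.91*s + 2.0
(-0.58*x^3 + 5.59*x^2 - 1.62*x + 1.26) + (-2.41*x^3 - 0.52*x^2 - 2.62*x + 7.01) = -2.99*x^3 + 5.07*x^2 - 4.24*x + 8.27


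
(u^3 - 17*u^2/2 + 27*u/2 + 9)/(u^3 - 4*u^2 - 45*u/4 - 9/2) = 2*(u - 3)/(2*u + 3)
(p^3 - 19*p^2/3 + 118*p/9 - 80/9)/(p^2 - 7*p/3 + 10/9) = (3*p^2 - 14*p + 16)/(3*p - 2)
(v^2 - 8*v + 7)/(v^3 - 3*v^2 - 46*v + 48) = (v - 7)/(v^2 - 2*v - 48)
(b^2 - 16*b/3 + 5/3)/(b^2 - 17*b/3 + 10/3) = (3*b - 1)/(3*b - 2)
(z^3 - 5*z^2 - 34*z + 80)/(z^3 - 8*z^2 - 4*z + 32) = (z + 5)/(z + 2)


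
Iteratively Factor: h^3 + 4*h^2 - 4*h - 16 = (h + 2)*(h^2 + 2*h - 8) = (h - 2)*(h + 2)*(h + 4)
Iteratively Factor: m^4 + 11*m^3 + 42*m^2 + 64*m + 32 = (m + 4)*(m^3 + 7*m^2 + 14*m + 8) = (m + 1)*(m + 4)*(m^2 + 6*m + 8) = (m + 1)*(m + 4)^2*(m + 2)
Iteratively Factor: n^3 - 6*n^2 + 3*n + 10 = (n - 5)*(n^2 - n - 2) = (n - 5)*(n + 1)*(n - 2)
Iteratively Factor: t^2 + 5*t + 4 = (t + 1)*(t + 4)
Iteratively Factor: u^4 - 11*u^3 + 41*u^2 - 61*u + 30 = (u - 3)*(u^3 - 8*u^2 + 17*u - 10) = (u - 5)*(u - 3)*(u^2 - 3*u + 2) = (u - 5)*(u - 3)*(u - 2)*(u - 1)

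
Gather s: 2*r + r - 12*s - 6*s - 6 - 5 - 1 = 3*r - 18*s - 12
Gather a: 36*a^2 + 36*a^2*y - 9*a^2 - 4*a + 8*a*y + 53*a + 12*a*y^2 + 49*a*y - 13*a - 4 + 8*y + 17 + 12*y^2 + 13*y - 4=a^2*(36*y + 27) + a*(12*y^2 + 57*y + 36) + 12*y^2 + 21*y + 9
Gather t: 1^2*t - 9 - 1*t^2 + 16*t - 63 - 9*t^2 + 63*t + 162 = -10*t^2 + 80*t + 90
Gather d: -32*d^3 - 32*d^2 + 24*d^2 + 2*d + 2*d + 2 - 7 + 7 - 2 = -32*d^3 - 8*d^2 + 4*d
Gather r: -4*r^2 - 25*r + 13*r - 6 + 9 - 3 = -4*r^2 - 12*r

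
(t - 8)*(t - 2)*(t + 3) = t^3 - 7*t^2 - 14*t + 48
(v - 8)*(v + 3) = v^2 - 5*v - 24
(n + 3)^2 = n^2 + 6*n + 9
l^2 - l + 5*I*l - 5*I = (l - 1)*(l + 5*I)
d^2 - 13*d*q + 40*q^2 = (d - 8*q)*(d - 5*q)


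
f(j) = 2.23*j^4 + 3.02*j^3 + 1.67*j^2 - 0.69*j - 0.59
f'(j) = 8.92*j^3 + 9.06*j^2 + 3.34*j - 0.69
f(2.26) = 99.42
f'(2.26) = 156.10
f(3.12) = 316.55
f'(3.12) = 368.84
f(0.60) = 0.54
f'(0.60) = 6.50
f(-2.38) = 41.35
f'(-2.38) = -77.57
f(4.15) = 902.61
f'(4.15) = 806.75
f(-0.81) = 0.42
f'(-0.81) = -2.19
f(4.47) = 1189.72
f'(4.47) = 991.95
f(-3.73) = 300.15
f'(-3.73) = -350.00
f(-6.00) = 2301.43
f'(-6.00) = -1621.29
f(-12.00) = 41270.89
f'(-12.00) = -14149.89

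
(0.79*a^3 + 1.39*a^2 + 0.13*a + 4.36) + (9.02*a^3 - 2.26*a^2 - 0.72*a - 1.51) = 9.81*a^3 - 0.87*a^2 - 0.59*a + 2.85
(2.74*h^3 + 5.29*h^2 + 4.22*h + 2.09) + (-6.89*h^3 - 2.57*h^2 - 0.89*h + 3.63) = -4.15*h^3 + 2.72*h^2 + 3.33*h + 5.72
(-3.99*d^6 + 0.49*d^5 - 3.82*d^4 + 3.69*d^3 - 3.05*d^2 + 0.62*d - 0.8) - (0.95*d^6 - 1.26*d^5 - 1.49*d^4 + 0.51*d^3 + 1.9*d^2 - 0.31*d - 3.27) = -4.94*d^6 + 1.75*d^5 - 2.33*d^4 + 3.18*d^3 - 4.95*d^2 + 0.93*d + 2.47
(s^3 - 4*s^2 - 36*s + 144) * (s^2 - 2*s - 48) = s^5 - 6*s^4 - 76*s^3 + 408*s^2 + 1440*s - 6912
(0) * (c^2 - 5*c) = 0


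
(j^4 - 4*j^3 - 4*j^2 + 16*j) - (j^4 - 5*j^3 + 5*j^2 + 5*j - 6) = j^3 - 9*j^2 + 11*j + 6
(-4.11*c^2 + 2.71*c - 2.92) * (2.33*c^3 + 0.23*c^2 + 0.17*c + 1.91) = -9.5763*c^5 + 5.369*c^4 - 6.879*c^3 - 8.061*c^2 + 4.6797*c - 5.5772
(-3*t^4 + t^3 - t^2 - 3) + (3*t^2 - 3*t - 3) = -3*t^4 + t^3 + 2*t^2 - 3*t - 6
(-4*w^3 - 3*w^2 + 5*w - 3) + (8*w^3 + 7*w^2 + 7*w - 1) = 4*w^3 + 4*w^2 + 12*w - 4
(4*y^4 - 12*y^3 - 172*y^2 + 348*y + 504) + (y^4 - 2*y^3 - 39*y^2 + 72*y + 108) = 5*y^4 - 14*y^3 - 211*y^2 + 420*y + 612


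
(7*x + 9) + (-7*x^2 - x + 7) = -7*x^2 + 6*x + 16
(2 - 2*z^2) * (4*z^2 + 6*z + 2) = -8*z^4 - 12*z^3 + 4*z^2 + 12*z + 4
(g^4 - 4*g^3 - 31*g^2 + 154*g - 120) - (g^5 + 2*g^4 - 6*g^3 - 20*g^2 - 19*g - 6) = -g^5 - g^4 + 2*g^3 - 11*g^2 + 173*g - 114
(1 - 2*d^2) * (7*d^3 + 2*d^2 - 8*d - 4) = -14*d^5 - 4*d^4 + 23*d^3 + 10*d^2 - 8*d - 4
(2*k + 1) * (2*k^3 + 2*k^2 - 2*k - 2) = 4*k^4 + 6*k^3 - 2*k^2 - 6*k - 2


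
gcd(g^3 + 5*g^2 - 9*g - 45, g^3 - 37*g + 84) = g - 3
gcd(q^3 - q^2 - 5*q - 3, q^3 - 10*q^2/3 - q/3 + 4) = q^2 - 2*q - 3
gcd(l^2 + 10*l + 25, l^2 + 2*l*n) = 1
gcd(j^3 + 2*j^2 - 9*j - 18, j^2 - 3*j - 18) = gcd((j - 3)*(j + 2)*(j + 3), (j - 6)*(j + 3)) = j + 3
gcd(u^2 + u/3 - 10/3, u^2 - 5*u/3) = u - 5/3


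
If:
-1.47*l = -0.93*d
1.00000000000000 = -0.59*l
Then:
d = -2.68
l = -1.69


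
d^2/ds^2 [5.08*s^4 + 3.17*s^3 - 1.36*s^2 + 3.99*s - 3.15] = 60.96*s^2 + 19.02*s - 2.72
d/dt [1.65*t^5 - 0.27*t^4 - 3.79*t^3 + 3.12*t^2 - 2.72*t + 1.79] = 8.25*t^4 - 1.08*t^3 - 11.37*t^2 + 6.24*t - 2.72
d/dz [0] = 0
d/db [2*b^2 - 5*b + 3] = 4*b - 5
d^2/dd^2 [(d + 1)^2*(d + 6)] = 6*d + 16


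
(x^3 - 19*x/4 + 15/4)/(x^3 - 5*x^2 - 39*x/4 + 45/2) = (x - 1)/(x - 6)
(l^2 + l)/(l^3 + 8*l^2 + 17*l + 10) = l/(l^2 + 7*l + 10)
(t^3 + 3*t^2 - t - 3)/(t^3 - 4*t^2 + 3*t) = (t^2 + 4*t + 3)/(t*(t - 3))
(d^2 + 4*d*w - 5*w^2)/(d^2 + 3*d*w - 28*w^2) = (d^2 + 4*d*w - 5*w^2)/(d^2 + 3*d*w - 28*w^2)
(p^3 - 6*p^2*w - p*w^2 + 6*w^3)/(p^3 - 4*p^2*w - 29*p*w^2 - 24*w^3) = (p^2 - 7*p*w + 6*w^2)/(p^2 - 5*p*w - 24*w^2)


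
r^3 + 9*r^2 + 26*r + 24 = (r + 2)*(r + 3)*(r + 4)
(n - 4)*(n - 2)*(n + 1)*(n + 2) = n^4 - 3*n^3 - 8*n^2 + 12*n + 16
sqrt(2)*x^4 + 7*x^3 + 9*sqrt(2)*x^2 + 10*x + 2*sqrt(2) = (x + sqrt(2))^3*(sqrt(2)*x + 1)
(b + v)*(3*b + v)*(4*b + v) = 12*b^3 + 19*b^2*v + 8*b*v^2 + v^3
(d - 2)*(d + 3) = d^2 + d - 6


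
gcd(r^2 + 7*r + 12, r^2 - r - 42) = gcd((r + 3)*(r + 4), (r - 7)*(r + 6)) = 1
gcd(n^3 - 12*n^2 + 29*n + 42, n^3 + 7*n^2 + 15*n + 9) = n + 1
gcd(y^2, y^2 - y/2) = y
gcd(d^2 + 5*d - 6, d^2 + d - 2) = d - 1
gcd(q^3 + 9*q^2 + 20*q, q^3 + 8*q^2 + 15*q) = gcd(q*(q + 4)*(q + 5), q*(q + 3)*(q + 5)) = q^2 + 5*q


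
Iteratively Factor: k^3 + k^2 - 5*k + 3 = (k + 3)*(k^2 - 2*k + 1) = (k - 1)*(k + 3)*(k - 1)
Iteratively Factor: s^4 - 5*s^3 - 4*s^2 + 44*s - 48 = (s + 3)*(s^3 - 8*s^2 + 20*s - 16) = (s - 2)*(s + 3)*(s^2 - 6*s + 8) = (s - 2)^2*(s + 3)*(s - 4)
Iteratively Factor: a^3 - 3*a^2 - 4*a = (a + 1)*(a^2 - 4*a) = (a - 4)*(a + 1)*(a)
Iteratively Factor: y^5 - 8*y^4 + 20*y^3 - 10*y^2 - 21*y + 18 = (y - 2)*(y^4 - 6*y^3 + 8*y^2 + 6*y - 9) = (y - 2)*(y - 1)*(y^3 - 5*y^2 + 3*y + 9) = (y - 3)*(y - 2)*(y - 1)*(y^2 - 2*y - 3) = (y - 3)*(y - 2)*(y - 1)*(y + 1)*(y - 3)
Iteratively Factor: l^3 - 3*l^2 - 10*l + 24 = (l + 3)*(l^2 - 6*l + 8) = (l - 2)*(l + 3)*(l - 4)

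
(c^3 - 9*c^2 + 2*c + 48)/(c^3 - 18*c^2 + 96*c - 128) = (c^2 - c - 6)/(c^2 - 10*c + 16)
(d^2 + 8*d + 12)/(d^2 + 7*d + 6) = (d + 2)/(d + 1)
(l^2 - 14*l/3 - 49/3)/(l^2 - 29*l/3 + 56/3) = (3*l + 7)/(3*l - 8)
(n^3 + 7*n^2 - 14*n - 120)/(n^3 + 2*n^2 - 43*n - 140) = (n^2 + 2*n - 24)/(n^2 - 3*n - 28)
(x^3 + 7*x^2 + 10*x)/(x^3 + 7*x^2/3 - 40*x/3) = 3*(x + 2)/(3*x - 8)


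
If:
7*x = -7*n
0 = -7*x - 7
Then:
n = 1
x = -1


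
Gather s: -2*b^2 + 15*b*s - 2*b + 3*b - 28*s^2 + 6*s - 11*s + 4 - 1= -2*b^2 + b - 28*s^2 + s*(15*b - 5) + 3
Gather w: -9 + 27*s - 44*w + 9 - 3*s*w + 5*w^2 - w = 27*s + 5*w^2 + w*(-3*s - 45)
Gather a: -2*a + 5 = 5 - 2*a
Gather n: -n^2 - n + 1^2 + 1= -n^2 - n + 2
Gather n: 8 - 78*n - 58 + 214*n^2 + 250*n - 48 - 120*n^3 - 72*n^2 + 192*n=-120*n^3 + 142*n^2 + 364*n - 98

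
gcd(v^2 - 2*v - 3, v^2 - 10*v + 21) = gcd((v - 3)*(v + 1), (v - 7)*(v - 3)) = v - 3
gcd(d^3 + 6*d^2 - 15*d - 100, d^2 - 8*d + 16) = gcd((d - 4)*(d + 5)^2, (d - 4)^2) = d - 4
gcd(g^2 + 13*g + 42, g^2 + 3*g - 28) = g + 7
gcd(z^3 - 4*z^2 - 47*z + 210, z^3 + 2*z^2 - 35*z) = z^2 + 2*z - 35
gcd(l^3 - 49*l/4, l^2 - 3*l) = l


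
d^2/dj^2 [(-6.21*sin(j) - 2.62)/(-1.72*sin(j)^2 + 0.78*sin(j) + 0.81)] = (-18.371664*sin(j)^5 - 39.335368*sin(j)^4 - 4.62232799999999*sin(j)^3 + 34.234782*sin(j)^2 + 28.401615*sin(j) + 2.641428)/(5.088448*sin(j)^6 - 6.922656*sin(j)^5 - 4.049568*sin(j)^4 + 6.045624*sin(j)^3 + 1.907064*sin(j)^2 - 1.535274*sin(j) - 0.531441)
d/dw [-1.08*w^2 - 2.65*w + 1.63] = -2.16*w - 2.65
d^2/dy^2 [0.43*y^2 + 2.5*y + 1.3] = 0.860000000000000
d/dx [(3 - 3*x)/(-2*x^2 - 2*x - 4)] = 3*(x^2 + x - (x - 1)*(2*x + 1) + 2)/(2*(x^2 + x + 2)^2)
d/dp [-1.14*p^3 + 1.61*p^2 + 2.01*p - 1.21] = -3.42*p^2 + 3.22*p + 2.01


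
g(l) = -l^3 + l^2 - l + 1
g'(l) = -3*l^2 + 2*l - 1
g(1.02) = -0.04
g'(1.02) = -2.08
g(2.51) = -11.02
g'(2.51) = -14.88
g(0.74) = 0.40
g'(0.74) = -1.16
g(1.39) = -1.14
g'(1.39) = -4.02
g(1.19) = -0.46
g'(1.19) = -2.87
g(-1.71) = 10.63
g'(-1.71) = -13.19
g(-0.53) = 1.96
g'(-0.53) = -2.90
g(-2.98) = 39.32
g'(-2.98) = -33.60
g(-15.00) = 3616.00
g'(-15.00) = -706.00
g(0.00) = 1.00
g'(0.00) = -1.00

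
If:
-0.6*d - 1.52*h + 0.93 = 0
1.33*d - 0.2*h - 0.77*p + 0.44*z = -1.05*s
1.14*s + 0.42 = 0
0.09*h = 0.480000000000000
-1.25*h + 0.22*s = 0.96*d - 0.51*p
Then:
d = -11.96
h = 5.33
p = -9.28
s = -0.37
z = 23.21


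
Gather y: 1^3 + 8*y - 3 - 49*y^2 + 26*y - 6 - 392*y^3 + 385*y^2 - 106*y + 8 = -392*y^3 + 336*y^2 - 72*y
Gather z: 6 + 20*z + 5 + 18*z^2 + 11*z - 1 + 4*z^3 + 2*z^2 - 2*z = 4*z^3 + 20*z^2 + 29*z + 10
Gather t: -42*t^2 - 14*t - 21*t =-42*t^2 - 35*t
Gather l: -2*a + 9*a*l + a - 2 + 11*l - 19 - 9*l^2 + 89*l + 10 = -a - 9*l^2 + l*(9*a + 100) - 11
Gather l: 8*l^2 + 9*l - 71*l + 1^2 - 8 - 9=8*l^2 - 62*l - 16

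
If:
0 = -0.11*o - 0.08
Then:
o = -0.73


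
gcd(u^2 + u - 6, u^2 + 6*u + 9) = u + 3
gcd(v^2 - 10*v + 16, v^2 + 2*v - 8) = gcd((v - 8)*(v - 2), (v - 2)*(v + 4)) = v - 2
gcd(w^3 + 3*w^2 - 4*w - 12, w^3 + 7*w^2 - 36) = w^2 + w - 6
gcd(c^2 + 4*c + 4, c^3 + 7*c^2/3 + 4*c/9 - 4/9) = c + 2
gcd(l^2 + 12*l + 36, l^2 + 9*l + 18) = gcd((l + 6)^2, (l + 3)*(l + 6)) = l + 6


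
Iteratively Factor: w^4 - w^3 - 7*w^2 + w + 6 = (w + 2)*(w^3 - 3*w^2 - w + 3) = (w + 1)*(w + 2)*(w^2 - 4*w + 3) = (w - 3)*(w + 1)*(w + 2)*(w - 1)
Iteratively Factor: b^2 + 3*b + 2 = (b + 1)*(b + 2)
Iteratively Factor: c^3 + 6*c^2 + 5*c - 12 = (c + 3)*(c^2 + 3*c - 4) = (c + 3)*(c + 4)*(c - 1)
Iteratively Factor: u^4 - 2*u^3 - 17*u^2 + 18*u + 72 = (u - 3)*(u^3 + u^2 - 14*u - 24) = (u - 4)*(u - 3)*(u^2 + 5*u + 6) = (u - 4)*(u - 3)*(u + 2)*(u + 3)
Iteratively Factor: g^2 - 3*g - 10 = (g - 5)*(g + 2)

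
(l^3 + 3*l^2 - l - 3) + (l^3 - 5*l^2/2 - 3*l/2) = 2*l^3 + l^2/2 - 5*l/2 - 3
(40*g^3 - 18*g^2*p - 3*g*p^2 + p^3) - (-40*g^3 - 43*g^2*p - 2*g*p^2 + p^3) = 80*g^3 + 25*g^2*p - g*p^2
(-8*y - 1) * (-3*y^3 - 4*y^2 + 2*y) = 24*y^4 + 35*y^3 - 12*y^2 - 2*y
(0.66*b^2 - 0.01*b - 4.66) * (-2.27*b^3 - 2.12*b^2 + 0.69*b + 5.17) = -1.4982*b^5 - 1.3765*b^4 + 11.0548*b^3 + 13.2845*b^2 - 3.2671*b - 24.0922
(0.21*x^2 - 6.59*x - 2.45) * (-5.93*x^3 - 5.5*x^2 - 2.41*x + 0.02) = -1.2453*x^5 + 37.9237*x^4 + 50.2674*x^3 + 29.3611*x^2 + 5.7727*x - 0.049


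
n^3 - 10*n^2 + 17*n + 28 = (n - 7)*(n - 4)*(n + 1)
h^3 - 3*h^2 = h^2*(h - 3)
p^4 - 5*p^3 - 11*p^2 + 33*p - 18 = (p - 6)*(p - 1)^2*(p + 3)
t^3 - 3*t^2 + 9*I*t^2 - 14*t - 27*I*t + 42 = (t - 3)*(t + 2*I)*(t + 7*I)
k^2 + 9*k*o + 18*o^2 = (k + 3*o)*(k + 6*o)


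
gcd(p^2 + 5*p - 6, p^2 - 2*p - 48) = p + 6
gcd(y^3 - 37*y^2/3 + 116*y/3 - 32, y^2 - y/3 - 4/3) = y - 4/3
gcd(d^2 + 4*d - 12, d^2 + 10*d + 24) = d + 6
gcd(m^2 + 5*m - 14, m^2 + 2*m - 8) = m - 2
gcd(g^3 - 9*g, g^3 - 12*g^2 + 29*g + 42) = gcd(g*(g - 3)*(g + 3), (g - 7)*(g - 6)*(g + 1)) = 1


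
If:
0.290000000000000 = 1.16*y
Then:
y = 0.25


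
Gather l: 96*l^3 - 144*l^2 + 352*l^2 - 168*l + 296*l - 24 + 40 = 96*l^3 + 208*l^2 + 128*l + 16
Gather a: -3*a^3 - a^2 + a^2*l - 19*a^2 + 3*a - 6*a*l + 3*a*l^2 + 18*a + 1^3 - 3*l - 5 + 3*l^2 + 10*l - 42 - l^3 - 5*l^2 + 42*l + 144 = -3*a^3 + a^2*(l - 20) + a*(3*l^2 - 6*l + 21) - l^3 - 2*l^2 + 49*l + 98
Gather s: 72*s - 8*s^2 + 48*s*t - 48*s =-8*s^2 + s*(48*t + 24)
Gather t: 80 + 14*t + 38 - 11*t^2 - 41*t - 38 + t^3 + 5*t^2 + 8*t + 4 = t^3 - 6*t^2 - 19*t + 84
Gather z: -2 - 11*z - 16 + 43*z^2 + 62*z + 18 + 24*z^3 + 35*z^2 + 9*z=24*z^3 + 78*z^2 + 60*z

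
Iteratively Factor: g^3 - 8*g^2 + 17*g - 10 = (g - 1)*(g^2 - 7*g + 10) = (g - 5)*(g - 1)*(g - 2)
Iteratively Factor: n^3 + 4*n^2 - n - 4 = (n - 1)*(n^2 + 5*n + 4) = (n - 1)*(n + 4)*(n + 1)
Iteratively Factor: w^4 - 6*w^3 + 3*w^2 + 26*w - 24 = (w + 2)*(w^3 - 8*w^2 + 19*w - 12) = (w - 1)*(w + 2)*(w^2 - 7*w + 12) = (w - 4)*(w - 1)*(w + 2)*(w - 3)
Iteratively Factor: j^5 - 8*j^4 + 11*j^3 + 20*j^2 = (j)*(j^4 - 8*j^3 + 11*j^2 + 20*j) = j*(j - 5)*(j^3 - 3*j^2 - 4*j) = j*(j - 5)*(j + 1)*(j^2 - 4*j) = j*(j - 5)*(j - 4)*(j + 1)*(j)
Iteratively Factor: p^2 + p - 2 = (p - 1)*(p + 2)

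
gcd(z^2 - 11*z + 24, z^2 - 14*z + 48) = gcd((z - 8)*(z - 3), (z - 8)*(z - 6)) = z - 8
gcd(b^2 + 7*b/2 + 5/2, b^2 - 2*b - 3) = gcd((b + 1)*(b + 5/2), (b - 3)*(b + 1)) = b + 1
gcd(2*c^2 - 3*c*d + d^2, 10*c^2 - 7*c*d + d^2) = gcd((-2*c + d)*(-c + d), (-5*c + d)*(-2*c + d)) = 2*c - d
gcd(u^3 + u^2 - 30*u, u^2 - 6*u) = u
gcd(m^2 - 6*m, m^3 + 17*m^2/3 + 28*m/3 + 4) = 1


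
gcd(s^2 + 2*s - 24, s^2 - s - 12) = s - 4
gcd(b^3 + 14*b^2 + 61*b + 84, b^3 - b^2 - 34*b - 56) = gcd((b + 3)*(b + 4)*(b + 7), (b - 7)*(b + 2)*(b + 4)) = b + 4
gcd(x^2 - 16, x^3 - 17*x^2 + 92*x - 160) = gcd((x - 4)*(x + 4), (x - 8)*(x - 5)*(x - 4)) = x - 4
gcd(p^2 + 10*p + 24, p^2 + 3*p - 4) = p + 4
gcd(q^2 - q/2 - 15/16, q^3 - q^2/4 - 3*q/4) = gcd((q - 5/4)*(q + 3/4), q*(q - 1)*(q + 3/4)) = q + 3/4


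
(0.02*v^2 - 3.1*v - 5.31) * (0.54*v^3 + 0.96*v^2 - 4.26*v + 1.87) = 0.0108*v^5 - 1.6548*v^4 - 5.9286*v^3 + 8.1458*v^2 + 16.8236*v - 9.9297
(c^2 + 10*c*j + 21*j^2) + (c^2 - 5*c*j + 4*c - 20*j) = 2*c^2 + 5*c*j + 4*c + 21*j^2 - 20*j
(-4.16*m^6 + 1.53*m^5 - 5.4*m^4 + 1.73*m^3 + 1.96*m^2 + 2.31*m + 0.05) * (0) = 0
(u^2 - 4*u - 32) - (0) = u^2 - 4*u - 32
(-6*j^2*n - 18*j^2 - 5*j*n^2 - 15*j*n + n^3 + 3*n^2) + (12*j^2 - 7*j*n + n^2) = -6*j^2*n - 6*j^2 - 5*j*n^2 - 22*j*n + n^3 + 4*n^2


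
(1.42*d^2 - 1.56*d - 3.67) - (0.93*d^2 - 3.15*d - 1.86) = 0.49*d^2 + 1.59*d - 1.81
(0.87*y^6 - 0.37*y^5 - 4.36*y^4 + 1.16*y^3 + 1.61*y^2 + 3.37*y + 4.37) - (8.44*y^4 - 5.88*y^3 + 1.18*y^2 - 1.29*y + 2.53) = 0.87*y^6 - 0.37*y^5 - 12.8*y^4 + 7.04*y^3 + 0.43*y^2 + 4.66*y + 1.84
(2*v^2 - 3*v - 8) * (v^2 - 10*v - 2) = 2*v^4 - 23*v^3 + 18*v^2 + 86*v + 16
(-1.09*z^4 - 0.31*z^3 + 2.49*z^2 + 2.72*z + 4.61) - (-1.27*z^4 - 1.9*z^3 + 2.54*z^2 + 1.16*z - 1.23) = 0.18*z^4 + 1.59*z^3 - 0.0499999999999998*z^2 + 1.56*z + 5.84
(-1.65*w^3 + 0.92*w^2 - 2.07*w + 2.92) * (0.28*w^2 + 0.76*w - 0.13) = -0.462*w^5 - 0.9964*w^4 + 0.3341*w^3 - 0.8752*w^2 + 2.4883*w - 0.3796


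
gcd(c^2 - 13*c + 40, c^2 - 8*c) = c - 8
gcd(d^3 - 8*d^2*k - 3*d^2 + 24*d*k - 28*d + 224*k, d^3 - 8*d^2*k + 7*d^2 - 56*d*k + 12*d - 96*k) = d^2 - 8*d*k + 4*d - 32*k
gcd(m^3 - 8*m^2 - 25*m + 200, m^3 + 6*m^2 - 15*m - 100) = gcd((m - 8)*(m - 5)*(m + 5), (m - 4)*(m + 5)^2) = m + 5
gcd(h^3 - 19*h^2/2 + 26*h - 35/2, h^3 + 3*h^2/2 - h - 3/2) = h - 1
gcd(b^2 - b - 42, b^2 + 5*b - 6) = b + 6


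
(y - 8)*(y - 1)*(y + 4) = y^3 - 5*y^2 - 28*y + 32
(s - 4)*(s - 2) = s^2 - 6*s + 8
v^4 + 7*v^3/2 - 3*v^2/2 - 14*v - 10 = (v - 2)*(v + 1)*(v + 2)*(v + 5/2)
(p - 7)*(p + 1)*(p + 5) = p^3 - p^2 - 37*p - 35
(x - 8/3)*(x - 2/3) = x^2 - 10*x/3 + 16/9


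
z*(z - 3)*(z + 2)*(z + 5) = z^4 + 4*z^3 - 11*z^2 - 30*z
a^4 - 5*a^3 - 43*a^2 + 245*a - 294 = (a - 7)*(a - 3)*(a - 2)*(a + 7)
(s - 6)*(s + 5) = s^2 - s - 30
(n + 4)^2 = n^2 + 8*n + 16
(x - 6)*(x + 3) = x^2 - 3*x - 18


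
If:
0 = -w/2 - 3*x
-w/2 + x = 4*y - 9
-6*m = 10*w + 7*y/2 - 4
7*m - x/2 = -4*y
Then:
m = -8353/6664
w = 645/1666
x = -215/3332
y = 3641/1666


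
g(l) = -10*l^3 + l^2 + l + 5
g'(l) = -30*l^2 + 2*l + 1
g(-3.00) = 281.00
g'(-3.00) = -275.00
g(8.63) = -6339.25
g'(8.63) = -2216.05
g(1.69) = -38.72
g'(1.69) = -81.30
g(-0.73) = 8.69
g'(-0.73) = -16.45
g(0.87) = 0.04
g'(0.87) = -19.97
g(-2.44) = 153.78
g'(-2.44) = -182.49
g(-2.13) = 104.04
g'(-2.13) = -139.37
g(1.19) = -9.25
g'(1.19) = -39.10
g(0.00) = 5.00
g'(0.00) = 1.00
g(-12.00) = 17417.00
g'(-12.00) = -4343.00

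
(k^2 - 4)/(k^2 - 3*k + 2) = (k + 2)/(k - 1)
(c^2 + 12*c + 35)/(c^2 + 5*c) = (c + 7)/c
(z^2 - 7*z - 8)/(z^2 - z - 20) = (-z^2 + 7*z + 8)/(-z^2 + z + 20)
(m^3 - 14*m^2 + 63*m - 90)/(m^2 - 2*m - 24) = (m^2 - 8*m + 15)/(m + 4)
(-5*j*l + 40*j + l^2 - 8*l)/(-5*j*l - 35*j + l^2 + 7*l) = (l - 8)/(l + 7)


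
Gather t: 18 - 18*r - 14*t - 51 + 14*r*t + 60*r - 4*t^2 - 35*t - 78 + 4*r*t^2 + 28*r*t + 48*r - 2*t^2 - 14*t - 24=90*r + t^2*(4*r - 6) + t*(42*r - 63) - 135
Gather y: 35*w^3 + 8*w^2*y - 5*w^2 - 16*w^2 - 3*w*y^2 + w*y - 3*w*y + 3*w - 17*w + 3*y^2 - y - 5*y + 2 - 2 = 35*w^3 - 21*w^2 - 14*w + y^2*(3 - 3*w) + y*(8*w^2 - 2*w - 6)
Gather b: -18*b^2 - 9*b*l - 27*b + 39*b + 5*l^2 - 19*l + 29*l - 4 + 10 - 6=-18*b^2 + b*(12 - 9*l) + 5*l^2 + 10*l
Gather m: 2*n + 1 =2*n + 1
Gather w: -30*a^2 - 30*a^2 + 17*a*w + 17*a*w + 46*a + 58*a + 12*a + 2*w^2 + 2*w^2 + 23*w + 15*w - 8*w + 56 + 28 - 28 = -60*a^2 + 116*a + 4*w^2 + w*(34*a + 30) + 56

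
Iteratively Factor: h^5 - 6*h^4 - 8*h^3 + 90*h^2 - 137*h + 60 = (h - 3)*(h^4 - 3*h^3 - 17*h^2 + 39*h - 20) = (h - 3)*(h + 4)*(h^3 - 7*h^2 + 11*h - 5) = (h - 3)*(h - 1)*(h + 4)*(h^2 - 6*h + 5) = (h - 3)*(h - 1)^2*(h + 4)*(h - 5)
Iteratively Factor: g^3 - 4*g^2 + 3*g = (g - 1)*(g^2 - 3*g) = g*(g - 1)*(g - 3)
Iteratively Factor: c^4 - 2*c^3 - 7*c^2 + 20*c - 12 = (c - 2)*(c^3 - 7*c + 6) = (c - 2)*(c + 3)*(c^2 - 3*c + 2) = (c - 2)^2*(c + 3)*(c - 1)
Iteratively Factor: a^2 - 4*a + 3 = (a - 3)*(a - 1)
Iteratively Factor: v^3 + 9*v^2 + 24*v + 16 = (v + 4)*(v^2 + 5*v + 4) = (v + 1)*(v + 4)*(v + 4)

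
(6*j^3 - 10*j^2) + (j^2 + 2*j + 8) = 6*j^3 - 9*j^2 + 2*j + 8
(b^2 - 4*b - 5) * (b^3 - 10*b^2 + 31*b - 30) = b^5 - 14*b^4 + 66*b^3 - 104*b^2 - 35*b + 150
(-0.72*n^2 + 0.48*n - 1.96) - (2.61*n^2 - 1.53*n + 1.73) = -3.33*n^2 + 2.01*n - 3.69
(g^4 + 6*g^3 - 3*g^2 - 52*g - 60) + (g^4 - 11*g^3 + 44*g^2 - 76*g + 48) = 2*g^4 - 5*g^3 + 41*g^2 - 128*g - 12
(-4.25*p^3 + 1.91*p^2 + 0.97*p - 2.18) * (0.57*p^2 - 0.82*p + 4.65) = -2.4225*p^5 + 4.5737*p^4 - 20.7758*p^3 + 6.8435*p^2 + 6.2981*p - 10.137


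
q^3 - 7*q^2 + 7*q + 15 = (q - 5)*(q - 3)*(q + 1)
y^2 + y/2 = y*(y + 1/2)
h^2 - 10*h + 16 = (h - 8)*(h - 2)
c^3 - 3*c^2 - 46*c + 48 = (c - 8)*(c - 1)*(c + 6)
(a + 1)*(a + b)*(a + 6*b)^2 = a^4 + 13*a^3*b + a^3 + 48*a^2*b^2 + 13*a^2*b + 36*a*b^3 + 48*a*b^2 + 36*b^3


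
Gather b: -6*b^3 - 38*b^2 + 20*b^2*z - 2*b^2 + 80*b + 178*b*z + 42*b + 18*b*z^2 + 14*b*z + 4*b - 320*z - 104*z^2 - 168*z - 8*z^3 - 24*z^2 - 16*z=-6*b^3 + b^2*(20*z - 40) + b*(18*z^2 + 192*z + 126) - 8*z^3 - 128*z^2 - 504*z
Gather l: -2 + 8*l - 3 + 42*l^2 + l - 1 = 42*l^2 + 9*l - 6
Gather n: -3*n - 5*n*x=n*(-5*x - 3)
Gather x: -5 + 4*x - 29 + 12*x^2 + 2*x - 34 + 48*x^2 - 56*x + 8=60*x^2 - 50*x - 60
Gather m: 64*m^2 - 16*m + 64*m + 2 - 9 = 64*m^2 + 48*m - 7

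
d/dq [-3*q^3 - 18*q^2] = 9*q*(-q - 4)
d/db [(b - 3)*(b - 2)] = 2*b - 5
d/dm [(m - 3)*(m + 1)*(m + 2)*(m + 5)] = 4*m^3 + 15*m^2 - 14*m - 41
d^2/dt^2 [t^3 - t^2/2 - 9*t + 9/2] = 6*t - 1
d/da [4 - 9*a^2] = -18*a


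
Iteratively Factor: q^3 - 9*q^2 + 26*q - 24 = (q - 2)*(q^2 - 7*q + 12) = (q - 4)*(q - 2)*(q - 3)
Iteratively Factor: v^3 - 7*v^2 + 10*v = (v - 2)*(v^2 - 5*v) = v*(v - 2)*(v - 5)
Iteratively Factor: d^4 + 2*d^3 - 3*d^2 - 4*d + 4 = (d + 2)*(d^3 - 3*d + 2) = (d - 1)*(d + 2)*(d^2 + d - 2) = (d - 1)^2*(d + 2)*(d + 2)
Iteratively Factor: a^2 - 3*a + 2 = (a - 2)*(a - 1)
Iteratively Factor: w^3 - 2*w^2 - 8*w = (w - 4)*(w^2 + 2*w) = w*(w - 4)*(w + 2)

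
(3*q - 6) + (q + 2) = 4*q - 4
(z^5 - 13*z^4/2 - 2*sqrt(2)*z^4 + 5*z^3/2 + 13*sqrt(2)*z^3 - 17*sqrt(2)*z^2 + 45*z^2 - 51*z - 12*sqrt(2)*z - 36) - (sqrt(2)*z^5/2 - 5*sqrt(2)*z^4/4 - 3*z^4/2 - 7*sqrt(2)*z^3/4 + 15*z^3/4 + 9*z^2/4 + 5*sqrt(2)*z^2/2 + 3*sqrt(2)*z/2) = -sqrt(2)*z^5/2 + z^5 - 5*z^4 - 3*sqrt(2)*z^4/4 - 5*z^3/4 + 59*sqrt(2)*z^3/4 - 39*sqrt(2)*z^2/2 + 171*z^2/4 - 51*z - 27*sqrt(2)*z/2 - 36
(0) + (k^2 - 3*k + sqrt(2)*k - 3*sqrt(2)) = k^2 - 3*k + sqrt(2)*k - 3*sqrt(2)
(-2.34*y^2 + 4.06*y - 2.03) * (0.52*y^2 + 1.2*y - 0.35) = -1.2168*y^4 - 0.6968*y^3 + 4.6354*y^2 - 3.857*y + 0.7105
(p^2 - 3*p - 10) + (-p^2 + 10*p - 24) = 7*p - 34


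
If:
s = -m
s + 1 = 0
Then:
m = 1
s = -1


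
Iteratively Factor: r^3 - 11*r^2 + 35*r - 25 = (r - 1)*(r^2 - 10*r + 25) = (r - 5)*(r - 1)*(r - 5)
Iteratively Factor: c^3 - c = (c)*(c^2 - 1) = c*(c + 1)*(c - 1)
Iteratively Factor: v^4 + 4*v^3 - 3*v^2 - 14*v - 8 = (v + 1)*(v^3 + 3*v^2 - 6*v - 8) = (v + 1)*(v + 4)*(v^2 - v - 2) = (v - 2)*(v + 1)*(v + 4)*(v + 1)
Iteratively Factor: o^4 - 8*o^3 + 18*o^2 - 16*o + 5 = (o - 1)*(o^3 - 7*o^2 + 11*o - 5) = (o - 1)^2*(o^2 - 6*o + 5) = (o - 1)^3*(o - 5)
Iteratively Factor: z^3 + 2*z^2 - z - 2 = (z - 1)*(z^2 + 3*z + 2) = (z - 1)*(z + 2)*(z + 1)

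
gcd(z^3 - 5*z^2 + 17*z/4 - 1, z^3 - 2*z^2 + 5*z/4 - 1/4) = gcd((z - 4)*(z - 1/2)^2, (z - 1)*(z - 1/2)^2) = z^2 - z + 1/4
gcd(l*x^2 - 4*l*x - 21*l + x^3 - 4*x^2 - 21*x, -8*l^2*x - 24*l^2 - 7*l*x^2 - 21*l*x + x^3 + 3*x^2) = l*x + 3*l + x^2 + 3*x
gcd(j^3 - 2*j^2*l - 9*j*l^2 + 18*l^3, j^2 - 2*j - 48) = 1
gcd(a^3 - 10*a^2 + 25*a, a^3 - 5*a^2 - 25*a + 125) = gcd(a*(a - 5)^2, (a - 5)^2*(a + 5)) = a^2 - 10*a + 25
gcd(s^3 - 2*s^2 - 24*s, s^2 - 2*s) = s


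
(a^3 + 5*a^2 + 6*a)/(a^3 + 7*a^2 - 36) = a*(a + 2)/(a^2 + 4*a - 12)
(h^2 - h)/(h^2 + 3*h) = (h - 1)/(h + 3)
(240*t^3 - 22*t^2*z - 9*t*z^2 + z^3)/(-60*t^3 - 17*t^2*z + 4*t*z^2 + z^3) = (48*t^2 - 14*t*z + z^2)/(-12*t^2 - t*z + z^2)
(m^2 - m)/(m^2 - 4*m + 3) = m/(m - 3)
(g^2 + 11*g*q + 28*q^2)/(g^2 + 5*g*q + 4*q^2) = (g + 7*q)/(g + q)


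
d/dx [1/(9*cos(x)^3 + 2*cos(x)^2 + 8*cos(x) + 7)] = (27*cos(x)^2 + 4*cos(x) + 8)*sin(x)/(9*cos(x)^3 + 2*cos(x)^2 + 8*cos(x) + 7)^2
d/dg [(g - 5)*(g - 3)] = 2*g - 8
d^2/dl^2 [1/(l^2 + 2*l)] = 2*(-l*(l + 2) + 4*(l + 1)^2)/(l^3*(l + 2)^3)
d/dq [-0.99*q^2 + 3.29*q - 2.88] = 3.29 - 1.98*q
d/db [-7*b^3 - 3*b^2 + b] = -21*b^2 - 6*b + 1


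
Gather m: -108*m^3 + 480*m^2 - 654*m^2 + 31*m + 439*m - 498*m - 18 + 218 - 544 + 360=-108*m^3 - 174*m^2 - 28*m + 16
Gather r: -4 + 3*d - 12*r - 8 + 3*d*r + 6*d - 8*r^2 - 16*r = 9*d - 8*r^2 + r*(3*d - 28) - 12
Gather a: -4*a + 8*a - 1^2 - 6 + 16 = 4*a + 9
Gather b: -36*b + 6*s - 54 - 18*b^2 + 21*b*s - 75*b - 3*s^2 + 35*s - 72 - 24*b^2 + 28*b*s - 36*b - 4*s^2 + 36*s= -42*b^2 + b*(49*s - 147) - 7*s^2 + 77*s - 126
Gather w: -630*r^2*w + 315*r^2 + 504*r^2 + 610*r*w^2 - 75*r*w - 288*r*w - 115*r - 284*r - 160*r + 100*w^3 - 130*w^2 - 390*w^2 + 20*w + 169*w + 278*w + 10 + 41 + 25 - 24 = 819*r^2 - 559*r + 100*w^3 + w^2*(610*r - 520) + w*(-630*r^2 - 363*r + 467) + 52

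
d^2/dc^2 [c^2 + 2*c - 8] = 2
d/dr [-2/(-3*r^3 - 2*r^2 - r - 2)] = 2*(-9*r^2 - 4*r - 1)/(3*r^3 + 2*r^2 + r + 2)^2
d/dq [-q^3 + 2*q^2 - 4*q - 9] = -3*q^2 + 4*q - 4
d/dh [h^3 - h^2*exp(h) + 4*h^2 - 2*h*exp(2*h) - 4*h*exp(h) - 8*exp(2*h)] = -h^2*exp(h) + 3*h^2 - 4*h*exp(2*h) - 6*h*exp(h) + 8*h - 18*exp(2*h) - 4*exp(h)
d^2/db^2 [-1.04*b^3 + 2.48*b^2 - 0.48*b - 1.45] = 4.96 - 6.24*b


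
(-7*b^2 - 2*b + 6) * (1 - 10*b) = 70*b^3 + 13*b^2 - 62*b + 6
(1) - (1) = 0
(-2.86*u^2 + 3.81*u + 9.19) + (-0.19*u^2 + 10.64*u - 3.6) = -3.05*u^2 + 14.45*u + 5.59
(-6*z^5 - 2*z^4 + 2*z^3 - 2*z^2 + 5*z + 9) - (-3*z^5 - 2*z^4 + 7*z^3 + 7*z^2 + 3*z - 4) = -3*z^5 - 5*z^3 - 9*z^2 + 2*z + 13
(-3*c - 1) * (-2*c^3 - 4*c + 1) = 6*c^4 + 2*c^3 + 12*c^2 + c - 1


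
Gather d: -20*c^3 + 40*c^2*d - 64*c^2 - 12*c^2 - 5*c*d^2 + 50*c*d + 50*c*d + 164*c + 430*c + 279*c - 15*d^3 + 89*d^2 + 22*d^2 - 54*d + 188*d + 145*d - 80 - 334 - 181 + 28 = -20*c^3 - 76*c^2 + 873*c - 15*d^3 + d^2*(111 - 5*c) + d*(40*c^2 + 100*c + 279) - 567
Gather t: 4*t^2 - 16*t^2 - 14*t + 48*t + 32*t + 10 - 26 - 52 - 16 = -12*t^2 + 66*t - 84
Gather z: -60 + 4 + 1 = -55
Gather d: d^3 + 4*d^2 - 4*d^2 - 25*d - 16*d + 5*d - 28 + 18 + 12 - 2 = d^3 - 36*d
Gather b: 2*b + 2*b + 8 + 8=4*b + 16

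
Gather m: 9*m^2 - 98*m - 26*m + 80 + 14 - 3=9*m^2 - 124*m + 91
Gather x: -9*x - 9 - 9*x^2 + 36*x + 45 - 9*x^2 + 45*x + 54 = -18*x^2 + 72*x + 90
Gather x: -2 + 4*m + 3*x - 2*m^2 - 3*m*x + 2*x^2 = -2*m^2 + 4*m + 2*x^2 + x*(3 - 3*m) - 2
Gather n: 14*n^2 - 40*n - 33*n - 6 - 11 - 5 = 14*n^2 - 73*n - 22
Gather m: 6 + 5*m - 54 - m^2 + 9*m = -m^2 + 14*m - 48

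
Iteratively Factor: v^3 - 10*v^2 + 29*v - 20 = (v - 5)*(v^2 - 5*v + 4) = (v - 5)*(v - 1)*(v - 4)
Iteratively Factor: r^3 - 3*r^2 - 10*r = (r + 2)*(r^2 - 5*r) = (r - 5)*(r + 2)*(r)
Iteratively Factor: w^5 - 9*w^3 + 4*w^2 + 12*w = (w - 2)*(w^4 + 2*w^3 - 5*w^2 - 6*w) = (w - 2)^2*(w^3 + 4*w^2 + 3*w) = (w - 2)^2*(w + 1)*(w^2 + 3*w) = w*(w - 2)^2*(w + 1)*(w + 3)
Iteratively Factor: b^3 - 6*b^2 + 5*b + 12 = (b - 4)*(b^2 - 2*b - 3) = (b - 4)*(b - 3)*(b + 1)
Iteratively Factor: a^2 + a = (a)*(a + 1)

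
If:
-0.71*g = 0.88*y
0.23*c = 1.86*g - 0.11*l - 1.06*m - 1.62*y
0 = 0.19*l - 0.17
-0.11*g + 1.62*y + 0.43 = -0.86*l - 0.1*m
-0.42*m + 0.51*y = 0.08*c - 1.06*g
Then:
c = 26.48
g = 0.55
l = 0.89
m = -4.19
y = -0.44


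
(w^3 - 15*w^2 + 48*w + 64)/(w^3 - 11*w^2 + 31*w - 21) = (w^3 - 15*w^2 + 48*w + 64)/(w^3 - 11*w^2 + 31*w - 21)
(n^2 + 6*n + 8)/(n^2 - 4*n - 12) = (n + 4)/(n - 6)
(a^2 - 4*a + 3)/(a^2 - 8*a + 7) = (a - 3)/(a - 7)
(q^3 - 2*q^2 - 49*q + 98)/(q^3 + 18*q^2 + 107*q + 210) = (q^2 - 9*q + 14)/(q^2 + 11*q + 30)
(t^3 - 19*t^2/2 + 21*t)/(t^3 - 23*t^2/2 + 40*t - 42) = t/(t - 2)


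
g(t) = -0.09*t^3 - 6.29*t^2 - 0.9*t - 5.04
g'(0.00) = -0.90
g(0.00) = -5.04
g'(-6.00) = 64.86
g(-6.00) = -206.64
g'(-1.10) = 12.61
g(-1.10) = -11.54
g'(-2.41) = 27.85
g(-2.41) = -38.14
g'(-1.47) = 17.01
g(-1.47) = -17.02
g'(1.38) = -18.77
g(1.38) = -18.50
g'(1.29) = -17.58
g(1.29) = -16.86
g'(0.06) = -1.66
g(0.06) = -5.12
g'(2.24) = -30.43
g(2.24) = -39.63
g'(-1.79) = 20.75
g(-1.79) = -23.07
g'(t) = -0.27*t^2 - 12.58*t - 0.9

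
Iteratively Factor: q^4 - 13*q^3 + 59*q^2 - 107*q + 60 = (q - 5)*(q^3 - 8*q^2 + 19*q - 12) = (q - 5)*(q - 4)*(q^2 - 4*q + 3) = (q - 5)*(q - 4)*(q - 1)*(q - 3)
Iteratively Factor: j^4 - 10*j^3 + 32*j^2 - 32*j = (j - 4)*(j^3 - 6*j^2 + 8*j) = j*(j - 4)*(j^2 - 6*j + 8) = j*(j - 4)^2*(j - 2)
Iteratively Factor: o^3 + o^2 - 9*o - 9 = (o + 1)*(o^2 - 9) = (o - 3)*(o + 1)*(o + 3)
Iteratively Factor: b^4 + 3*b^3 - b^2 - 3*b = (b - 1)*(b^3 + 4*b^2 + 3*b) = (b - 1)*(b + 3)*(b^2 + b) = b*(b - 1)*(b + 3)*(b + 1)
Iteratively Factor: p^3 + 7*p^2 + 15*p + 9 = (p + 3)*(p^2 + 4*p + 3) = (p + 1)*(p + 3)*(p + 3)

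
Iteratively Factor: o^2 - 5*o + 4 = (o - 1)*(o - 4)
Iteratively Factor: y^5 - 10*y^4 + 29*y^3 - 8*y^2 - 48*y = (y - 4)*(y^4 - 6*y^3 + 5*y^2 + 12*y) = (y - 4)*(y - 3)*(y^3 - 3*y^2 - 4*y) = (y - 4)^2*(y - 3)*(y^2 + y) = y*(y - 4)^2*(y - 3)*(y + 1)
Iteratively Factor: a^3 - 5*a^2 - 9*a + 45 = (a + 3)*(a^2 - 8*a + 15) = (a - 5)*(a + 3)*(a - 3)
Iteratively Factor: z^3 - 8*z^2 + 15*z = (z - 5)*(z^2 - 3*z) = (z - 5)*(z - 3)*(z)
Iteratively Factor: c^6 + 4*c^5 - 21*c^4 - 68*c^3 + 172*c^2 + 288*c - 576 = (c - 2)*(c^5 + 6*c^4 - 9*c^3 - 86*c^2 + 288) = (c - 2)^2*(c^4 + 8*c^3 + 7*c^2 - 72*c - 144) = (c - 3)*(c - 2)^2*(c^3 + 11*c^2 + 40*c + 48) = (c - 3)*(c - 2)^2*(c + 4)*(c^2 + 7*c + 12) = (c - 3)*(c - 2)^2*(c + 4)^2*(c + 3)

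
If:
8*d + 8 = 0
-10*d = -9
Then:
No Solution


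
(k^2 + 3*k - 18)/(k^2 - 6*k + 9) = (k + 6)/(k - 3)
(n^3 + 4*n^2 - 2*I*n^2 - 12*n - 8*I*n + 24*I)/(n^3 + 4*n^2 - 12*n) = (n - 2*I)/n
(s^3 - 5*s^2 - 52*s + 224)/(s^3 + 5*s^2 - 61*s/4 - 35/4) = 4*(s^2 - 12*s + 32)/(4*s^2 - 8*s - 5)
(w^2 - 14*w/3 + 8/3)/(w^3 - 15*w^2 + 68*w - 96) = (w - 2/3)/(w^2 - 11*w + 24)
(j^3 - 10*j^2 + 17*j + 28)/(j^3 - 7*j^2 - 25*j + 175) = (j^2 - 3*j - 4)/(j^2 - 25)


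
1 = 1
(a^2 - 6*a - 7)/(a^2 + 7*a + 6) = (a - 7)/(a + 6)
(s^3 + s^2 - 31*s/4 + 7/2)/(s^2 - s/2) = s + 3/2 - 7/s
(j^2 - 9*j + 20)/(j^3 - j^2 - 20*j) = (j - 4)/(j*(j + 4))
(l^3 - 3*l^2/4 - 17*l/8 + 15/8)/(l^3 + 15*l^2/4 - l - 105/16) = 2*(l - 1)/(2*l + 7)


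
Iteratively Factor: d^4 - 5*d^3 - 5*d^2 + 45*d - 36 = (d - 4)*(d^3 - d^2 - 9*d + 9) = (d - 4)*(d - 1)*(d^2 - 9) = (d - 4)*(d - 1)*(d + 3)*(d - 3)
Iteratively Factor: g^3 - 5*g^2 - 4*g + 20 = (g - 2)*(g^2 - 3*g - 10) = (g - 5)*(g - 2)*(g + 2)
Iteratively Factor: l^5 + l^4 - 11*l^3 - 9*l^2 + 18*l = (l - 1)*(l^4 + 2*l^3 - 9*l^2 - 18*l) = (l - 1)*(l + 3)*(l^3 - l^2 - 6*l) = (l - 1)*(l + 2)*(l + 3)*(l^2 - 3*l) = l*(l - 1)*(l + 2)*(l + 3)*(l - 3)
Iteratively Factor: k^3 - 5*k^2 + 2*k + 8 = (k - 4)*(k^2 - k - 2) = (k - 4)*(k + 1)*(k - 2)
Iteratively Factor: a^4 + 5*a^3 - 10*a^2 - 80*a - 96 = (a + 4)*(a^3 + a^2 - 14*a - 24) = (a + 3)*(a + 4)*(a^2 - 2*a - 8) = (a + 2)*(a + 3)*(a + 4)*(a - 4)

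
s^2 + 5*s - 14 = (s - 2)*(s + 7)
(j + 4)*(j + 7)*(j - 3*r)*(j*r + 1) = j^4*r - 3*j^3*r^2 + 11*j^3*r + j^3 - 33*j^2*r^2 + 25*j^2*r + 11*j^2 - 84*j*r^2 - 33*j*r + 28*j - 84*r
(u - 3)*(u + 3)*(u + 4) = u^3 + 4*u^2 - 9*u - 36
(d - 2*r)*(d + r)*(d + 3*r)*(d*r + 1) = d^4*r + 2*d^3*r^2 + d^3 - 5*d^2*r^3 + 2*d^2*r - 6*d*r^4 - 5*d*r^2 - 6*r^3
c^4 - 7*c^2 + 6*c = c*(c - 2)*(c - 1)*(c + 3)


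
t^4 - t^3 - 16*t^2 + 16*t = t*(t - 4)*(t - 1)*(t + 4)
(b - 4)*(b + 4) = b^2 - 16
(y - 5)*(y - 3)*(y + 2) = y^3 - 6*y^2 - y + 30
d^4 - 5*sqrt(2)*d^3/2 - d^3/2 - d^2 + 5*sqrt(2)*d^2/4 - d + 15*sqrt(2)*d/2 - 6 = (d - 2)*(d + 3/2)*(d - 2*sqrt(2))*(d - sqrt(2)/2)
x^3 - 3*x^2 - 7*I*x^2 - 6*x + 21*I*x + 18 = (x - 3)*(x - 6*I)*(x - I)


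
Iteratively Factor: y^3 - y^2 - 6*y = (y + 2)*(y^2 - 3*y) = y*(y + 2)*(y - 3)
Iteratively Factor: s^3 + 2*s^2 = (s)*(s^2 + 2*s) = s^2*(s + 2)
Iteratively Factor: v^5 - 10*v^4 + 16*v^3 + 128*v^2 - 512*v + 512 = (v - 4)*(v^4 - 6*v^3 - 8*v^2 + 96*v - 128) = (v - 4)^2*(v^3 - 2*v^2 - 16*v + 32) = (v - 4)^2*(v - 2)*(v^2 - 16) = (v - 4)^2*(v - 2)*(v + 4)*(v - 4)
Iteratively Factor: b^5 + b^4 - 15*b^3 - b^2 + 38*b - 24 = (b + 2)*(b^4 - b^3 - 13*b^2 + 25*b - 12) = (b - 3)*(b + 2)*(b^3 + 2*b^2 - 7*b + 4) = (b - 3)*(b - 1)*(b + 2)*(b^2 + 3*b - 4) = (b - 3)*(b - 1)*(b + 2)*(b + 4)*(b - 1)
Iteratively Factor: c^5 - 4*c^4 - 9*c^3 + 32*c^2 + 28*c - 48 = (c - 1)*(c^4 - 3*c^3 - 12*c^2 + 20*c + 48) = (c - 4)*(c - 1)*(c^3 + c^2 - 8*c - 12) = (c - 4)*(c - 3)*(c - 1)*(c^2 + 4*c + 4) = (c - 4)*(c - 3)*(c - 1)*(c + 2)*(c + 2)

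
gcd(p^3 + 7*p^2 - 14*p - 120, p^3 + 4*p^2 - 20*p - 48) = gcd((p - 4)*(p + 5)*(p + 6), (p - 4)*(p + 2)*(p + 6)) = p^2 + 2*p - 24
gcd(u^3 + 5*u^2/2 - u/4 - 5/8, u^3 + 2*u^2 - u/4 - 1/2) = u^2 - 1/4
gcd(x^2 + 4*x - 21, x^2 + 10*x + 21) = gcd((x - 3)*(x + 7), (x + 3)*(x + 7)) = x + 7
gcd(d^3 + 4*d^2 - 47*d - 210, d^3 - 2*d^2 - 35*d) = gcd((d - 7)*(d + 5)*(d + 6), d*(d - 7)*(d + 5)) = d^2 - 2*d - 35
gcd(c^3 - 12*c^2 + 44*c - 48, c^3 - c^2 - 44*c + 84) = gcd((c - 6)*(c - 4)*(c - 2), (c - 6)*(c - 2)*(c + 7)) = c^2 - 8*c + 12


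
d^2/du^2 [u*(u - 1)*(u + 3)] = 6*u + 4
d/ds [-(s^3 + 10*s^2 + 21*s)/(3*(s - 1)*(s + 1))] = (-s^4 + 24*s^2 + 20*s + 21)/(3*(s^4 - 2*s^2 + 1))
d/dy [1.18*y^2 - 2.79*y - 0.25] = 2.36*y - 2.79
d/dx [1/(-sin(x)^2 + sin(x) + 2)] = (2*sin(x) - 1)*cos(x)/(sin(x) + cos(x)^2 + 1)^2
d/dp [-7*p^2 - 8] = -14*p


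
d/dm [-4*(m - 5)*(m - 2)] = 28 - 8*m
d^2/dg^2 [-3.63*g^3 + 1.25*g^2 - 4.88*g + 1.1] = 2.5 - 21.78*g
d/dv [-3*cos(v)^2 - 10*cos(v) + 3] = 2*(3*cos(v) + 5)*sin(v)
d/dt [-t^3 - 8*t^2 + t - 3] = -3*t^2 - 16*t + 1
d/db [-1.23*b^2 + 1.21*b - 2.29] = 1.21 - 2.46*b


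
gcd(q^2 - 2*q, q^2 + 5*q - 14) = q - 2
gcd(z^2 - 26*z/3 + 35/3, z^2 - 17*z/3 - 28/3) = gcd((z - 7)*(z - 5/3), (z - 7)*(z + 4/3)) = z - 7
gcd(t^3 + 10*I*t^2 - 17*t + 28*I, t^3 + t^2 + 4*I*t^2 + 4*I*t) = t + 4*I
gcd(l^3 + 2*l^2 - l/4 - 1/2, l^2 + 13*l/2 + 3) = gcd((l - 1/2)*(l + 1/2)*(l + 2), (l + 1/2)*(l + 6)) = l + 1/2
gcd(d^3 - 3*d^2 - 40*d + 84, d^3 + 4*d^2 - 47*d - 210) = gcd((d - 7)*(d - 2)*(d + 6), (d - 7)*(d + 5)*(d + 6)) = d^2 - d - 42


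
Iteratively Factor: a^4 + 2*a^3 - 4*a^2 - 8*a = (a + 2)*(a^3 - 4*a) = a*(a + 2)*(a^2 - 4) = a*(a + 2)^2*(a - 2)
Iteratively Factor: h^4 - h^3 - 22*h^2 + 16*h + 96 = (h - 4)*(h^3 + 3*h^2 - 10*h - 24) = (h - 4)*(h - 3)*(h^2 + 6*h + 8) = (h - 4)*(h - 3)*(h + 2)*(h + 4)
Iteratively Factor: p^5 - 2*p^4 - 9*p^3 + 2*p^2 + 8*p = (p + 1)*(p^4 - 3*p^3 - 6*p^2 + 8*p) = (p - 4)*(p + 1)*(p^3 + p^2 - 2*p) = (p - 4)*(p + 1)*(p + 2)*(p^2 - p) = p*(p - 4)*(p + 1)*(p + 2)*(p - 1)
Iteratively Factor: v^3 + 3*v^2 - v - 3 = (v + 1)*(v^2 + 2*v - 3) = (v + 1)*(v + 3)*(v - 1)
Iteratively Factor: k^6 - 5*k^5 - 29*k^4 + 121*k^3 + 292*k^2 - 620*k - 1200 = (k - 5)*(k^5 - 29*k^3 - 24*k^2 + 172*k + 240) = (k - 5)^2*(k^4 + 5*k^3 - 4*k^2 - 44*k - 48) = (k - 5)^2*(k - 3)*(k^3 + 8*k^2 + 20*k + 16) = (k - 5)^2*(k - 3)*(k + 2)*(k^2 + 6*k + 8) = (k - 5)^2*(k - 3)*(k + 2)^2*(k + 4)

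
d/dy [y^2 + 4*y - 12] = 2*y + 4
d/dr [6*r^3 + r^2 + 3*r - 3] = 18*r^2 + 2*r + 3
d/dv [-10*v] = -10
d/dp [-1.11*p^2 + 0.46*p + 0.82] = 0.46 - 2.22*p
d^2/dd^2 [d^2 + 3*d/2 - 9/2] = 2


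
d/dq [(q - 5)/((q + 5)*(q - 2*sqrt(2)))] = ((5 - q)*(q + 5) + (5 - q)*(q - 2*sqrt(2)) + (q + 5)*(q - 2*sqrt(2)))/((q + 5)^2*(q - 2*sqrt(2))^2)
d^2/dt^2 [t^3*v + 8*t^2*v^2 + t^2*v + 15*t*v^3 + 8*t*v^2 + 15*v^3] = 2*v*(3*t + 8*v + 1)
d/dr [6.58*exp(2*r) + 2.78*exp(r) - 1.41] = (13.16*exp(r) + 2.78)*exp(r)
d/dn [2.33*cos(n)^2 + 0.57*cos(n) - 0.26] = -(4.66*cos(n) + 0.57)*sin(n)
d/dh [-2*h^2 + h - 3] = 1 - 4*h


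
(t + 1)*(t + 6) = t^2 + 7*t + 6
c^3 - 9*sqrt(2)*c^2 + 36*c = c*(c - 6*sqrt(2))*(c - 3*sqrt(2))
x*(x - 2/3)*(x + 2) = x^3 + 4*x^2/3 - 4*x/3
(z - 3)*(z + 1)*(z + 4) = z^3 + 2*z^2 - 11*z - 12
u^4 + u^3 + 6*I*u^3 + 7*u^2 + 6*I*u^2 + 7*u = u*(u + 1)*(u - I)*(u + 7*I)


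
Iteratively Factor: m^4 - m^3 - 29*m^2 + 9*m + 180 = (m - 3)*(m^3 + 2*m^2 - 23*m - 60) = (m - 3)*(m + 4)*(m^2 - 2*m - 15) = (m - 3)*(m + 3)*(m + 4)*(m - 5)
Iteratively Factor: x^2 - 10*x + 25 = (x - 5)*(x - 5)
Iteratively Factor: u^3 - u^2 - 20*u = (u)*(u^2 - u - 20) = u*(u - 5)*(u + 4)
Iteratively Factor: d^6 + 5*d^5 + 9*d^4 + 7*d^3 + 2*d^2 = (d + 2)*(d^5 + 3*d^4 + 3*d^3 + d^2) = d*(d + 2)*(d^4 + 3*d^3 + 3*d^2 + d) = d*(d + 1)*(d + 2)*(d^3 + 2*d^2 + d) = d*(d + 1)^2*(d + 2)*(d^2 + d) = d^2*(d + 1)^2*(d + 2)*(d + 1)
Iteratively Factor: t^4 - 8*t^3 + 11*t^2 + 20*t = (t + 1)*(t^3 - 9*t^2 + 20*t) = (t - 4)*(t + 1)*(t^2 - 5*t) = t*(t - 4)*(t + 1)*(t - 5)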